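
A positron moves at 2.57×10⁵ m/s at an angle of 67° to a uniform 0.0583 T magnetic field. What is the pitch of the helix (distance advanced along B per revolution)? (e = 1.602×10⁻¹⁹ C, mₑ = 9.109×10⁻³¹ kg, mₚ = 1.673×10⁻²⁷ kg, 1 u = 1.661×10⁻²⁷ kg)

p ≈ 6.15×10⁻⁵ m

v∥ = v cosθ = 2.57×10⁵·cos67° ≈ 1.004×10⁵ m/s.
T = 2πm/(|q|B) = 2π(9.109×10⁻³¹)/((1.602×10⁻¹⁹)(0.0583)) ≈ 6.128×10⁻¹⁰ s.
pitch = v∥ T = (1.004×10⁵)(6.128×10⁻¹⁰) ≈ 6.15×10⁻⁵ m.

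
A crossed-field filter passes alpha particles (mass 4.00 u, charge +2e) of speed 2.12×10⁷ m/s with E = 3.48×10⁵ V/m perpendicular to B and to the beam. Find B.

Balance of forces in the selector: qE = qvB ⇒ B = E/v.
B = 3.48×10⁵/2.12×10⁷ = 0.0164 T.

B = 0.0164 T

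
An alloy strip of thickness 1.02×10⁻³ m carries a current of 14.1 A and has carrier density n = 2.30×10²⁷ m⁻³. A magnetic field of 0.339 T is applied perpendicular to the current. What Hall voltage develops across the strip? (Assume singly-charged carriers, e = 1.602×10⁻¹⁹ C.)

V_H ≈ 1.27×10⁻⁵ V

V_H = IB/(n e t).
V_H = (14.1)(0.339)/((2.30×10²⁷)(1.602×10⁻¹⁹)(1.02×10⁻³)) ≈ 1.27×10⁻⁵ V.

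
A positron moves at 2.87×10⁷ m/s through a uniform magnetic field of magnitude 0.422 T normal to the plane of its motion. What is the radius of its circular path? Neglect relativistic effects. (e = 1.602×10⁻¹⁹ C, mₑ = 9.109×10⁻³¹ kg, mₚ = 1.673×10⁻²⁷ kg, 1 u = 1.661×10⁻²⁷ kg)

r ≈ 3.87×10⁻⁴ m

The magnetic force provides the centripetal force: |q|vB = mv²/r.
r = mv/(|q|B) = (9.109×10⁻³¹)(2.87×10⁷)/((1.602×10⁻¹⁹)(0.422)) ≈ 3.87×10⁻⁴ m.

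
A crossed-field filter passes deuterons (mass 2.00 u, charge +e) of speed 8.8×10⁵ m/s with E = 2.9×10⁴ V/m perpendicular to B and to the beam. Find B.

B = 0.033 T

Balance of forces in the selector: qE = qvB ⇒ B = E/v.
B = 2.9×10⁴/8.8×10⁵ = 0.033 T.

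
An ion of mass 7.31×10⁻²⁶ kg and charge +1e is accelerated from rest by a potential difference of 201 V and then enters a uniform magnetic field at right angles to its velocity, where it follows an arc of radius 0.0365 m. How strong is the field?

v = √(2|q|V/m) = √(2·1.602×10⁻¹⁹·201/7.31×10⁻²⁶) ≈ 2.968×10⁴ m/s.
B = mv/(|q|r) = (7.31×10⁻²⁶)(2.968×10⁴)/((1.602×10⁻¹⁹)(0.0365)) ≈ 0.371 T.

B ≈ 0.371 T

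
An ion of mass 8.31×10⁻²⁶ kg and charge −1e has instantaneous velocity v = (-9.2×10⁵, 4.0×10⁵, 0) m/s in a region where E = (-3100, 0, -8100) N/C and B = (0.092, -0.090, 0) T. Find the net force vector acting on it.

F ≈ (4.97×10⁻¹⁶, 0, -6.07×10⁻¹⁵) N

v×B = (0, 0, 4.60×10⁴) N/C.
E + v×B = (-3100, 0, 3.79×10⁴) N/C.
F = q(E + v×B) = (−1.602×10⁻¹⁹ C)·(-3100, 0, 3.79×10⁴) = (4.97×10⁻¹⁶, 0, -6.07×10⁻¹⁵) N.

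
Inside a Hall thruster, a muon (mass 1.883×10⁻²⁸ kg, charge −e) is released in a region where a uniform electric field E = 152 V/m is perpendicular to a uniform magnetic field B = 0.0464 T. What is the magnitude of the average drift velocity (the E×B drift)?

In crossed fields the guiding centre drifts at v_d = |E×B|/B² = E/B, independent of charge and mass.
v_d = 152/0.0464 = 3280 m/s.

v_d ≈ 3280 m/s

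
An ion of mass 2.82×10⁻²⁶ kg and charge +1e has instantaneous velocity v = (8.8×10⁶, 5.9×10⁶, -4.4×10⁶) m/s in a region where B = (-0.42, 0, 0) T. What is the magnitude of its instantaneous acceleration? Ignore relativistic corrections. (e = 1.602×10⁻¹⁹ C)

v×B = (0, 1.85×10⁶, 2.48×10⁶) N/C.
F = q v×B = (1.602×10⁻¹⁹ C)·(0, 1.85×10⁶, 2.48×10⁶) = (0, 2.96×10⁻¹³, 3.97×10⁻¹³) N.
|a| = |F|/m = 4.952×10⁻¹³/2.82×10⁻²⁶ ≈ 1.76×10¹³ m/s².

|a| ≈ 1.76×10¹³ m/s²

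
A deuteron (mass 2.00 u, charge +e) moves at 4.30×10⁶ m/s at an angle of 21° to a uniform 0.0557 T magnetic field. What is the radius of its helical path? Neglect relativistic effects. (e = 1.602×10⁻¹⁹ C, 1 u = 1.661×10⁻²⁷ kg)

r ≈ 0.574 m

v⊥ = v sinθ = 4.30×10⁶·sin21° ≈ 1.541×10⁶ m/s.
r = m v⊥/(|q|B) = (3.322×10⁻²⁷)(1.541×10⁶)/((1.602×10⁻¹⁹)(0.0557)) ≈ 0.574 m.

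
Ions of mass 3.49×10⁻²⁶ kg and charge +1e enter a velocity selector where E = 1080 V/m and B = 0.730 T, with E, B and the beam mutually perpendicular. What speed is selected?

Zero net Lorentz force requires |qE| = |q v×B|, i.e. E = vB.
v = E/B = 1080/0.730 = 1480 m/s.
The result is independent of the particle's charge and mass.

v = 1480 m/s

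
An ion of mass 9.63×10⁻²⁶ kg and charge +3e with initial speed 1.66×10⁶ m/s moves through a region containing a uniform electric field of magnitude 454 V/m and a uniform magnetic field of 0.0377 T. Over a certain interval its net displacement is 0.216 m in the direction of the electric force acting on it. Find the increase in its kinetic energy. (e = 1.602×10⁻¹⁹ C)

The magnetic force is always ⟂ v and does no work; only the electric force changes KE.
ΔKE = F_E · d = |q|E d = (4.806×10⁻¹⁹)(454)(0.216) ≈ 4.71×10⁻¹⁷ J.

ΔKE ≈ 4.71×10⁻¹⁷ J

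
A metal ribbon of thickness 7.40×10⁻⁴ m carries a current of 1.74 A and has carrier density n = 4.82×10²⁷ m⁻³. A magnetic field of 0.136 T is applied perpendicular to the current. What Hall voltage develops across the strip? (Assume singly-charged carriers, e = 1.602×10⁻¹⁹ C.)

V_H = IB/(n e t).
V_H = (1.74)(0.136)/((4.82×10²⁷)(1.602×10⁻¹⁹)(7.40×10⁻⁴)) ≈ 4.14×10⁻⁷ V.

V_H ≈ 4.14×10⁻⁷ V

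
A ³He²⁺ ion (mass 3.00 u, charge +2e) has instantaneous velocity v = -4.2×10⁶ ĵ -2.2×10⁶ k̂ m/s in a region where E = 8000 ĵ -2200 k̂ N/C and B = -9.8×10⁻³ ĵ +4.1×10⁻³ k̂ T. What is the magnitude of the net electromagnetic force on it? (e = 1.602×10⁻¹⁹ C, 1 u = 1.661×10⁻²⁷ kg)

|F| ≈ 1.27×10⁻¹⁴ N

v×B = (-3.88×10⁴, 0, 0) N/C.
E + v×B = (-3.88×10⁴, 8000, -2200) N/C.
F = q(E + v×B) = (3.204×10⁻¹⁹ C)·(-3.88×10⁴, 8000, -2200) = (-1.24×10⁻¹⁴, 2.56×10⁻¹⁵, -7.05×10⁻¹⁶) N.
|F| = 1.27×10⁻¹⁴ N.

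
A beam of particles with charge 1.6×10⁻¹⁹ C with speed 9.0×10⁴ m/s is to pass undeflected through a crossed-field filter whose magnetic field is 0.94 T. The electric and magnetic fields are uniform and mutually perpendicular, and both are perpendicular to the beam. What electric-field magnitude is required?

E = 8.5×10⁴ V/m

For straight-line motion qE = qvB, so E = vB.
E = 9.0×10⁴ × 0.94 = 8.5×10⁴ V/m.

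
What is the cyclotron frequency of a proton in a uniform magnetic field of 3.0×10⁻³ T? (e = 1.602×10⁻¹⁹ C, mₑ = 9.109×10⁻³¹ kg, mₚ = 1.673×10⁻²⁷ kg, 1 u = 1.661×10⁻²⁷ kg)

f = |q|B/(2πm).
f = (1.602×10⁻¹⁹)(3.0×10⁻³)/(2π·1.673×10⁻²⁷) ≈ 4.6×10⁴ Hz.

f ≈ 4.6×10⁴ Hz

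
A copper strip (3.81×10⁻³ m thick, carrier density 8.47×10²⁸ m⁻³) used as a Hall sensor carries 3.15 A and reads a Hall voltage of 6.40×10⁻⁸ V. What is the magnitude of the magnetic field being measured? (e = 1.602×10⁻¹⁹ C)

From V_H = IB/(n e t), B = V_H n e t / I.
B = (6.40×10⁻⁸)(8.47×10²⁸)(1.602×10⁻¹⁹)(3.81×10⁻³)/3.15 ≈ 1.05 T.

B ≈ 1.05 T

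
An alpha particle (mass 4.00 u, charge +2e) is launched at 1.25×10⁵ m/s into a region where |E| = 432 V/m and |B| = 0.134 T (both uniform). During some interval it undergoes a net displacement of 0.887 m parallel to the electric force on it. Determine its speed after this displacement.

B does no work; ΔKE = |q|E d.
½mv_f² = ½mv₀² + |q|Ed = ½(6.644×10⁻²⁷)(1.25×10⁵)² + (3.204×10⁻¹⁹)(432)(0.887) ≈ 5.191×10⁻¹⁷ J + 1.228×10⁻¹⁶ J ≈ 1.747×10⁻¹⁶ J.
v_f = √(2·1.747×10⁻¹⁶/6.644×10⁻²⁷) ≈ 2.29×10⁵ m/s.

v_f ≈ 2.29×10⁵ m/s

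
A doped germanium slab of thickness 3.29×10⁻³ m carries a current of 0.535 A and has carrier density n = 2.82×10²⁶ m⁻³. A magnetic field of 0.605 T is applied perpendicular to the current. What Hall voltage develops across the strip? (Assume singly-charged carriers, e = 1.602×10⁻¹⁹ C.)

V_H ≈ 2.18×10⁻⁶ V

V_H = IB/(n e t).
V_H = (0.535)(0.605)/((2.82×10²⁶)(1.602×10⁻¹⁹)(3.29×10⁻³)) ≈ 2.18×10⁻⁶ V.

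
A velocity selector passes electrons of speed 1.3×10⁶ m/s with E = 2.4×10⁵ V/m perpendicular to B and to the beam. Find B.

Balance of forces in the selector: qE = qvB ⇒ B = E/v.
B = 2.4×10⁵/1.3×10⁶ = 0.18 T.

B = 0.18 T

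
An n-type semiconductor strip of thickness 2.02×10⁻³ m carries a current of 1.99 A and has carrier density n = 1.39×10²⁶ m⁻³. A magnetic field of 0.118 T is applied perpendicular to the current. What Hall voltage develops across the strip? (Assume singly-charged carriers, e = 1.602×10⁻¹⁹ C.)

V_H ≈ 5.22×10⁻⁶ V

V_H = IB/(n e t).
V_H = (1.99)(0.118)/((1.39×10²⁶)(1.602×10⁻¹⁹)(2.02×10⁻³)) ≈ 5.22×10⁻⁶ V.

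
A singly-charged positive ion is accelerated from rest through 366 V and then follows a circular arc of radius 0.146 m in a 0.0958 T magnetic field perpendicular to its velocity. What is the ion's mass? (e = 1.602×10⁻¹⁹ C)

Combine |q|V = ½mv² and r = mv/(|q|B): eliminate v to get m = qB²r²/(2V).
m = (1.602×10⁻¹⁹)(0.0958)²(0.146)²/(2·366) ≈ 4.28×10⁻²⁶ kg.

m ≈ 4.28×10⁻²⁶ kg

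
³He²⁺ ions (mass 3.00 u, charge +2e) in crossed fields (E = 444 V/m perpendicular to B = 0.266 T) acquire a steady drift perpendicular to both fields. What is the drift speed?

The steady drift has the magnetic force balancing the electric force, so v_d = E/B.
v_d = 444/0.266 = 1670 m/s.

v_d ≈ 1670 m/s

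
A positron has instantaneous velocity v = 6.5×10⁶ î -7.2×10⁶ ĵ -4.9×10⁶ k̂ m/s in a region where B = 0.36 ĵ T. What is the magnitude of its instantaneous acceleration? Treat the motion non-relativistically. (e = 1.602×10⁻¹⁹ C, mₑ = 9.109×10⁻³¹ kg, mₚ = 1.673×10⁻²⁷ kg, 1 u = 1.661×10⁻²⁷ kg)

|a| ≈ 5.15×10¹⁷ m/s²

v×B = (1.76×10⁶, 0, 2.34×10⁶) N/C.
F = q v×B = (1.602×10⁻¹⁹ C)·(1.76×10⁶, 0, 2.34×10⁶) = (2.83×10⁻¹³, 0, 3.75×10⁻¹³) N.
|a| = |F|/m = 4.695×10⁻¹³/9.109×10⁻³¹ ≈ 5.15×10¹⁷ m/s².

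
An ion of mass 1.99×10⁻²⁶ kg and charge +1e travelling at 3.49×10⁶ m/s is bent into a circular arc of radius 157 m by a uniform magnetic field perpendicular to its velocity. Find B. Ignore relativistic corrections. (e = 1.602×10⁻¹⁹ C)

B ≈ 2.76×10⁻³ T

From |q|vB = mv²/r, B = mv/(|q|r).
B = (1.99×10⁻²⁶)(3.49×10⁶)/((1.602×10⁻¹⁹)(157)) ≈ 2.76×10⁻³ T.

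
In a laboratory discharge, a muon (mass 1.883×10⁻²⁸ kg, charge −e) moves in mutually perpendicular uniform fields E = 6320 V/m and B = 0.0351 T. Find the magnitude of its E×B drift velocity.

v_d ≈ 1.80×10⁵ m/s

The steady drift has the magnetic force balancing the electric force, so v_d = E/B.
v_d = 6320/0.0351 = 1.80×10⁵ m/s.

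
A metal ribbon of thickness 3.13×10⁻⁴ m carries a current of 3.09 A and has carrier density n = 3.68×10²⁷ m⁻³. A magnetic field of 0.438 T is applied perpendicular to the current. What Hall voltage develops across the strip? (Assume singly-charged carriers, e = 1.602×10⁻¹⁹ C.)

V_H = IB/(n e t).
V_H = (3.09)(0.438)/((3.68×10²⁷)(1.602×10⁻¹⁹)(3.13×10⁻⁴)) ≈ 7.33×10⁻⁶ V.

V_H ≈ 7.33×10⁻⁶ V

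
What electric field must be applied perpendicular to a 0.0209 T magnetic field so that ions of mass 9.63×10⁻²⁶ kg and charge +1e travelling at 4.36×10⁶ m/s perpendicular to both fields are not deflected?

E = 9.11×10⁴ V/m

For straight-line motion qE = qvB, so E = vB.
E = 4.36×10⁶ × 0.0209 = 9.11×10⁴ V/m.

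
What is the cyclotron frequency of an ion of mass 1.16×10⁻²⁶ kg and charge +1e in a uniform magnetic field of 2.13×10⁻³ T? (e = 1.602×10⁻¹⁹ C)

f = |q|B/(2πm).
f = (1.602×10⁻¹⁹)(2.13×10⁻³)/(2π·1.16×10⁻²⁶) ≈ 4680 Hz.

f ≈ 4680 Hz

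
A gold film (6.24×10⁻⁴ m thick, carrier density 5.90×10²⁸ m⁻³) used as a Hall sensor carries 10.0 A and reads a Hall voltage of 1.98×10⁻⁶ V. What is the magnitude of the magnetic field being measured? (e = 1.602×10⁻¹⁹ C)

From V_H = IB/(n e t), B = V_H n e t / I.
B = (1.98×10⁻⁶)(5.90×10²⁸)(1.602×10⁻¹⁹)(6.24×10⁻⁴)/10.0 ≈ 1.17 T.

B ≈ 1.17 T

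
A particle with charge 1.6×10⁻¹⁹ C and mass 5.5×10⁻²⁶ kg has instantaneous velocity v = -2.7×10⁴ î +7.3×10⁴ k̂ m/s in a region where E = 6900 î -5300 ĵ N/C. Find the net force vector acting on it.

F ≈ (1.10×10⁻¹⁵, -8.48×10⁻¹⁶, 0) N

Only an electric field acts, so F = qE = (1.6×10⁻¹⁹ C)·(6900, -5300, 0) = (1.10×10⁻¹⁵, -8.48×10⁻¹⁶, 0) N.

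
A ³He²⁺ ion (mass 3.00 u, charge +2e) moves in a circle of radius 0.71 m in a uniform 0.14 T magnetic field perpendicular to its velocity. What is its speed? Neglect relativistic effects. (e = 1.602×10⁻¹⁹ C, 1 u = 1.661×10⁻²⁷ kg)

From |q|vB = mv²/r, v = |q|Br/m.
v = (3.204×10⁻¹⁹)(0.14)(0.71)/4.983×10⁻²⁷ ≈ 6.4×10⁶ m/s.

v ≈ 6.4×10⁶ m/s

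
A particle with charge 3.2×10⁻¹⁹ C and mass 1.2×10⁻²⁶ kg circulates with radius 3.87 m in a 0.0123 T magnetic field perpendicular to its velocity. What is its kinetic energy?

v = |q|Br/m, then KE = ½mv² = (qBr)²/(2m).
v = (3.2×10⁻¹⁹)(0.0123)(3.87)/1.2×10⁻²⁶ ≈ 1.269×10⁶ m/s.
KE = ½(1.2×10⁻²⁶)(1.269×10⁶)² ≈ 9.67×10⁻¹⁵ J.

KE ≈ 9.67×10⁻¹⁵ J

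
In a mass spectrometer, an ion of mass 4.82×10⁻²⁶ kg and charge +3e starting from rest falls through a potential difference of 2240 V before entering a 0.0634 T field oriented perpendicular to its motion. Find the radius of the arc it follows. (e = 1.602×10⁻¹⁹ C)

r ≈ 0.334 m

Acceleration: |q|V = ½mv² ⇒ v = √(2|q|V/m) = √(2·4.806×10⁻¹⁹·2240/4.82×10⁻²⁶) ≈ 2.114×10⁵ m/s.
In the field: r = mv/(|q|B) = (4.82×10⁻²⁶)(2.114×10⁵)/((4.806×10⁻¹⁹)(0.0634)) ≈ 0.334 m.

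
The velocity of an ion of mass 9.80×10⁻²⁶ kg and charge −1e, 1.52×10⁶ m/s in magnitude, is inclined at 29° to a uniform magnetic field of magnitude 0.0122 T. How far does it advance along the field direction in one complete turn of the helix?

v∥ = v cosθ = 1.52×10⁶·cos29° ≈ 1.329×10⁶ m/s.
T = 2πm/(|q|B) = 2π(9.80×10⁻²⁶)/((1.602×10⁻¹⁹)(0.0122)) ≈ 3.151×10⁻⁴ s.
pitch = v∥ T = (1.329×10⁶)(3.151×10⁻⁴) ≈ 419 m.

p ≈ 419 m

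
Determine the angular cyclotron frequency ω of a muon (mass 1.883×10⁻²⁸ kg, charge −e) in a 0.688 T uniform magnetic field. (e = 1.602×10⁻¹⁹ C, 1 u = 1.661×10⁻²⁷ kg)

ω = |q|B/m.
ω = (1.602×10⁻¹⁹)(0.688)/1.883×10⁻²⁸ ≈ 5.85×10⁸ rad/s.

ω ≈ 5.85×10⁸ rad/s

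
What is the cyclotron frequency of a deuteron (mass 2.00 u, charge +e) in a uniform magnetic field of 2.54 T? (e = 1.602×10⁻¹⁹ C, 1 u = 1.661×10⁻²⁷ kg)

f = |q|B/(2πm).
f = (1.602×10⁻¹⁹)(2.54)/(2π·3.322×10⁻²⁷) ≈ 1.95×10⁷ Hz.

f ≈ 1.95×10⁷ Hz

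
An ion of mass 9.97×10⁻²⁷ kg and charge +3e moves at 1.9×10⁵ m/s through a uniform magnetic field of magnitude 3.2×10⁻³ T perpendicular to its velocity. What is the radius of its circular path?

r ≈ 1.2 m

The magnetic force provides the centripetal force: |q|vB = mv²/r.
r = mv/(|q|B) = (9.97×10⁻²⁷)(1.9×10⁵)/((4.806×10⁻¹⁹)(3.2×10⁻³)) ≈ 1.2 m.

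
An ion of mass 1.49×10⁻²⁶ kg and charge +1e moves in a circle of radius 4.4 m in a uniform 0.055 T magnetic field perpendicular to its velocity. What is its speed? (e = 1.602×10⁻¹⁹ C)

From |q|vB = mv²/r, v = |q|Br/m.
v = (1.602×10⁻¹⁹)(0.055)(4.4)/1.49×10⁻²⁶ ≈ 2.6×10⁶ m/s.

v ≈ 2.6×10⁶ m/s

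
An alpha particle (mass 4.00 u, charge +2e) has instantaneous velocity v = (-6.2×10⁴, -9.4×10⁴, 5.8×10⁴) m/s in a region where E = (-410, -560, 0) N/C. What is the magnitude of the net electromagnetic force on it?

Only an electric field acts, so F = qE = (3.204×10⁻¹⁹ C)·(-410, -560, 0) = (-1.31×10⁻¹⁶, -1.79×10⁻¹⁶, 0) N.
|F| = 2.22×10⁻¹⁶ N.

|F| ≈ 2.22×10⁻¹⁶ N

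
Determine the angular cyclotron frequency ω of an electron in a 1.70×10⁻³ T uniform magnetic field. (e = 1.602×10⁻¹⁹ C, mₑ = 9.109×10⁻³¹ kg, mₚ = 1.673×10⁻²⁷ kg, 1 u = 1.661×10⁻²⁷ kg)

ω = |q|B/m.
ω = (1.602×10⁻¹⁹)(1.70×10⁻³)/9.109×10⁻³¹ ≈ 2.99×10⁸ rad/s.

ω ≈ 2.99×10⁸ rad/s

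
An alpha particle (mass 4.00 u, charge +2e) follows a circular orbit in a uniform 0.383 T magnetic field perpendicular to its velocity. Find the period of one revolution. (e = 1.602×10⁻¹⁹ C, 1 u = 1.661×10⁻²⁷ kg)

The cyclotron period depends only on m, q, B: T = 2πm/(|q|B).
T = 2π(6.644×10⁻²⁷)/((3.204×10⁻¹⁹)(0.383)) ≈ 3.40×10⁻⁷ s.

T ≈ 3.40×10⁻⁷ s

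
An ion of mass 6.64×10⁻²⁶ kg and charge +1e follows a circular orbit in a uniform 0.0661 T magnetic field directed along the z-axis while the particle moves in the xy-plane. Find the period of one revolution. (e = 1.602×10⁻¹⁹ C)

The cyclotron period depends only on m, q, B: T = 2πm/(|q|B).
T = 2π(6.64×10⁻²⁶)/((1.602×10⁻¹⁹)(0.0661)) ≈ 3.94×10⁻⁵ s.

T ≈ 3.94×10⁻⁵ s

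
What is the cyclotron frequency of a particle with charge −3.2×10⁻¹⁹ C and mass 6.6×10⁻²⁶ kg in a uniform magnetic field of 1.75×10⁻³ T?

f ≈ 1350 Hz

f = |q|B/(2πm).
f = (3.2×10⁻¹⁹)(1.75×10⁻³)/(2π·6.6×10⁻²⁶) ≈ 1350 Hz.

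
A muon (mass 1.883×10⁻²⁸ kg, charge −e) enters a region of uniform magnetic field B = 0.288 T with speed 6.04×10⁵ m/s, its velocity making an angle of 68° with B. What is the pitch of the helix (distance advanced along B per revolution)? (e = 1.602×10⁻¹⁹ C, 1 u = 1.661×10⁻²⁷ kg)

v∥ = v cosθ = 6.04×10⁵·cos68° ≈ 2.263×10⁵ m/s.
T = 2πm/(|q|B) = 2π(1.883×10⁻²⁸)/((1.602×10⁻¹⁹)(0.288)) ≈ 2.564×10⁻⁸ s.
pitch = v∥ T = (2.263×10⁵)(2.564×10⁻⁸) ≈ 5.80×10⁻³ m.

p ≈ 5.80×10⁻³ m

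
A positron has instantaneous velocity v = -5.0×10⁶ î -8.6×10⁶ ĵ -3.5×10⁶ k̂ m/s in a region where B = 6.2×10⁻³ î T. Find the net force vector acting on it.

v×B = (0, -2.17×10⁴, 5.33×10⁴) N/C.
F = q v×B = (1.602×10⁻¹⁹ C)·(0, -2.17×10⁴, 5.33×10⁴) = (0, -3.48×10⁻¹⁵, 8.54×10⁻¹⁵) N.

F ≈ (0, -3.48×10⁻¹⁵, 8.54×10⁻¹⁵) N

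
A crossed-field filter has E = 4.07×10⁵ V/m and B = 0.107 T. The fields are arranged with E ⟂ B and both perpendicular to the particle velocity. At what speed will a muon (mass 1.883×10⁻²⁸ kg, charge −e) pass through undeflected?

Zero net Lorentz force requires |qE| = |q v×B|, i.e. E = vB.
v = E/B = 4.07×10⁵/0.107 = 3.80×10⁶ m/s.

v = 3.80×10⁶ m/s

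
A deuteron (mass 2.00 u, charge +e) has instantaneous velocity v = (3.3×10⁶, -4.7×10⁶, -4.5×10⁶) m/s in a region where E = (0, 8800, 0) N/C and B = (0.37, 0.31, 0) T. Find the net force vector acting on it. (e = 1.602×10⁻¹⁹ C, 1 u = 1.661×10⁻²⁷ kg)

v×B = (1.40×10⁶, -1.66×10⁶, 2.76×10⁶) N/C.
E + v×B = (1.40×10⁶, -1.66×10⁶, 2.76×10⁶) N/C.
F = q(E + v×B) = (1.602×10⁻¹⁹ C)·(1.40×10⁶, -1.66×10⁶, 2.76×10⁶) = (2.23×10⁻¹³, -2.65×10⁻¹³, 4.42×10⁻¹³) N.

F ≈ (2.23×10⁻¹³, -2.65×10⁻¹³, 4.42×10⁻¹³) N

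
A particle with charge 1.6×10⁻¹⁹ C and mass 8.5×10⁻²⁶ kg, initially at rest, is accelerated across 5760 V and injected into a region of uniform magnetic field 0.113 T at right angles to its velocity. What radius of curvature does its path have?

r ≈ 0.692 m

Acceleration: |q|V = ½mv² ⇒ v = √(2|q|V/m) = √(2·1.6×10⁻¹⁹·5760/8.5×10⁻²⁶) ≈ 1.473×10⁵ m/s.
In the field: r = mv/(|q|B) = (8.5×10⁻²⁶)(1.473×10⁵)/((1.6×10⁻¹⁹)(0.113)) ≈ 0.692 m.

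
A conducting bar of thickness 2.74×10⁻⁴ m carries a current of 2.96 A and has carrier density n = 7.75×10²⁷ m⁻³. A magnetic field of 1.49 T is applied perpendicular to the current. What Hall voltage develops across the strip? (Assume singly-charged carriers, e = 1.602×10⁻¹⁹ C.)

V_H ≈ 1.30×10⁻⁵ V

V_H = IB/(n e t).
V_H = (2.96)(1.49)/((7.75×10²⁷)(1.602×10⁻¹⁹)(2.74×10⁻⁴)) ≈ 1.30×10⁻⁵ V.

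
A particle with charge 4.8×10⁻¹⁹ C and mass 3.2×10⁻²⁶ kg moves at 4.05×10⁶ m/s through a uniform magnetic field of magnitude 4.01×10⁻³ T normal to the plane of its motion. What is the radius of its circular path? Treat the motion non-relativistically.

The magnetic force provides the centripetal force: |q|vB = mv²/r.
r = mv/(|q|B) = (3.2×10⁻²⁶)(4.05×10⁶)/((4.8×10⁻¹⁹)(4.01×10⁻³)) ≈ 67.3 m.

r ≈ 67.3 m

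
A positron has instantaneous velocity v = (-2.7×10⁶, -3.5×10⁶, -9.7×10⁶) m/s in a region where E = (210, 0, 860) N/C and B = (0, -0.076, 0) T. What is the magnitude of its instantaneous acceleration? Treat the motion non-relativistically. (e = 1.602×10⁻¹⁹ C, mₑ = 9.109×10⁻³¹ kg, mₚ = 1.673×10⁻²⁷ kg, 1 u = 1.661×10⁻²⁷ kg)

v×B = (-7.37×10⁵, 0, 2.05×10⁵) N/C.
E + v×B = (-7.37×10⁵, 0, 2.06×10⁵) N/C.
F = q(E + v×B) = (1.602×10⁻¹⁹ C)·(-7.37×10⁵, 0, 2.06×10⁵) = (-1.18×10⁻¹³, 0, 3.30×10⁻¹⁴) N.
|a| = |F|/m = 1.226×10⁻¹³/9.109×10⁻³¹ ≈ 1.35×10¹⁷ m/s².

|a| ≈ 1.35×10¹⁷ m/s²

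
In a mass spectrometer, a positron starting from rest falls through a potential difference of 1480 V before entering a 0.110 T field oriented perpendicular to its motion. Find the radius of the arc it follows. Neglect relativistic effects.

r ≈ 1.18×10⁻³ m

Acceleration: |q|V = ½mv² ⇒ v = √(2|q|V/m) = √(2·1.602×10⁻¹⁹·1480/9.109×10⁻³¹) ≈ 2.282×10⁷ m/s.
In the field: r = mv/(|q|B) = (9.109×10⁻³¹)(2.282×10⁷)/((1.602×10⁻¹⁹)(0.110)) ≈ 1.18×10⁻³ m.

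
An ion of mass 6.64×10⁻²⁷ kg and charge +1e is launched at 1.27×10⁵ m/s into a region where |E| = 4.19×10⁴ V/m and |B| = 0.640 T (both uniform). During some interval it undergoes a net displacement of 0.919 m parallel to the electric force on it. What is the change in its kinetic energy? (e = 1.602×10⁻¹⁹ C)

The magnetic force is always ⟂ v and does no work; only the electric force changes KE.
ΔKE = F_E · d = |q|E d = (1.602×10⁻¹⁹)(4.19×10⁴)(0.919) ≈ 6.17×10⁻¹⁵ J.

ΔKE ≈ 6.17×10⁻¹⁵ J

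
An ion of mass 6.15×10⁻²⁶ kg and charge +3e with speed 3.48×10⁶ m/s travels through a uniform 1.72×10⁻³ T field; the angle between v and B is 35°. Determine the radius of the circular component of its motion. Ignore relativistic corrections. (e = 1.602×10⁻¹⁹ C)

v⊥ = v sinθ = 3.48×10⁶·sin35° ≈ 1.996×10⁶ m/s.
r = m v⊥/(|q|B) = (6.15×10⁻²⁶)(1.996×10⁶)/((4.806×10⁻¹⁹)(1.72×10⁻³)) ≈ 149 m.

r ≈ 149 m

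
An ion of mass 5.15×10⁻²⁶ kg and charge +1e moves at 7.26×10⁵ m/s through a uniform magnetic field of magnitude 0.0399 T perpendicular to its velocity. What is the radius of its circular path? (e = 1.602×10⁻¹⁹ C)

r ≈ 5.85 m

The magnetic force provides the centripetal force: |q|vB = mv²/r.
r = mv/(|q|B) = (5.15×10⁻²⁶)(7.26×10⁵)/((1.602×10⁻¹⁹)(0.0399)) ≈ 5.85 m.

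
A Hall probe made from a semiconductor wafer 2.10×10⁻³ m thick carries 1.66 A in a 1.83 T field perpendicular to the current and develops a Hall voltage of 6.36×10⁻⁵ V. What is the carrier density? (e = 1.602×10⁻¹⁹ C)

n ≈ 1.42×10²⁶ m⁻³

From V_H = IB/(n e t), n = IB/(V_H e t).
n = (1.66)(1.83)/((6.36×10⁻⁵)(1.602×10⁻¹⁹)(2.10×10⁻³)) ≈ 1.42×10²⁶ m⁻³.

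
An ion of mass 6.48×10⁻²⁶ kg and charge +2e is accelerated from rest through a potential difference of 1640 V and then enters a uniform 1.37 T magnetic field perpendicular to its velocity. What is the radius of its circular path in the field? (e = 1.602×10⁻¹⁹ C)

r ≈ 0.0188 m

Acceleration: |q|V = ½mv² ⇒ v = √(2|q|V/m) = √(2·3.204×10⁻¹⁹·1640/6.48×10⁻²⁶) ≈ 1.273×10⁵ m/s.
In the field: r = mv/(|q|B) = (6.48×10⁻²⁶)(1.273×10⁵)/((3.204×10⁻¹⁹)(1.37)) ≈ 0.0188 m.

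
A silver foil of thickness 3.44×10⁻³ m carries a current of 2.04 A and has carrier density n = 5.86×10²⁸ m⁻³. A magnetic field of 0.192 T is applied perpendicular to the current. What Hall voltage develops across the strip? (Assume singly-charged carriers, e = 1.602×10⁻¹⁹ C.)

V_H ≈ 1.21×10⁻⁸ V

V_H = IB/(n e t).
V_H = (2.04)(0.192)/((5.86×10²⁸)(1.602×10⁻¹⁹)(3.44×10⁻³)) ≈ 1.21×10⁻⁸ V.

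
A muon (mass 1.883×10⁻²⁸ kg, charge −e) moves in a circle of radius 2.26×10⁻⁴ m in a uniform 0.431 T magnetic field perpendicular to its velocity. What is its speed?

From |q|vB = mv²/r, v = |q|Br/m.
v = (1.602×10⁻¹⁹)(0.431)(2.26×10⁻⁴)/1.883×10⁻²⁸ ≈ 8.29×10⁴ m/s.

v ≈ 8.29×10⁴ m/s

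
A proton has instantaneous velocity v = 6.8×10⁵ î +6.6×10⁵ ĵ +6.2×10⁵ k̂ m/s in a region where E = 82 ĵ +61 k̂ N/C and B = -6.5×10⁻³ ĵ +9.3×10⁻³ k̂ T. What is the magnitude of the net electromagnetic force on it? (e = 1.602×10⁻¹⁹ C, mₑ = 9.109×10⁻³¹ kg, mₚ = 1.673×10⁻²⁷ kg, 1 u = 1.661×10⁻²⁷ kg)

|F| ≈ 2.03×10⁻¹⁵ N

v×B = (1.02×10⁴, -6320, -4420) N/C.
E + v×B = (1.02×10⁴, -6240, -4360) N/C.
F = q(E + v×B) = (1.602×10⁻¹⁹ C)·(1.02×10⁴, -6240, -4360) = (1.63×10⁻¹⁵, -1.00×10⁻¹⁵, -6.98×10⁻¹⁶) N.
|F| = 2.03×10⁻¹⁵ N.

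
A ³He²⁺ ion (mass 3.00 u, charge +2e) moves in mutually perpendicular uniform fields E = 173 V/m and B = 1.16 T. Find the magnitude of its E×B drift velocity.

v_d ≈ 149 m/s

The steady drift has the magnetic force balancing the electric force, so v_d = E/B.
v_d = 173/1.16 = 149 m/s.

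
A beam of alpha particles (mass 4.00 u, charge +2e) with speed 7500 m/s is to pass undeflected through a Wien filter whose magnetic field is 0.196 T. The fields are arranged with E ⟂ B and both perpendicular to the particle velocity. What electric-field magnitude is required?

For straight-line motion qE = qvB, so E = vB.
E = 7500 × 0.196 = 1470 V/m.

E = 1470 V/m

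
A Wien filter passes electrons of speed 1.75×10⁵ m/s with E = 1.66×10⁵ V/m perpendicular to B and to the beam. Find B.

B = 0.949 T

Balance of forces in the selector: qE = qvB ⇒ B = E/v.
B = 1.66×10⁵/1.75×10⁵ = 0.949 T.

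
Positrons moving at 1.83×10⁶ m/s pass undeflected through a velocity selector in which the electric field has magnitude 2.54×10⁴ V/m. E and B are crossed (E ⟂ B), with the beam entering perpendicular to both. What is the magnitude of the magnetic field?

B = 0.0139 T

Balance of forces in the selector: qE = qvB ⇒ B = E/v.
B = 2.54×10⁴/1.83×10⁶ = 0.0139 T.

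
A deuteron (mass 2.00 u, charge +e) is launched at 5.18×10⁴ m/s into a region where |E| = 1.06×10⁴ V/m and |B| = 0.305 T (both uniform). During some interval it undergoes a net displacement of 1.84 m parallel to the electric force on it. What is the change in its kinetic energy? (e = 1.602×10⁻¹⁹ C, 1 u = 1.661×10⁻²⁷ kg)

ΔKE ≈ 3.12×10⁻¹⁵ J

The magnetic force is always ⟂ v and does no work; only the electric force changes KE.
ΔKE = F_E · d = |q|E d = (1.602×10⁻¹⁹)(1.06×10⁴)(1.84) ≈ 3.12×10⁻¹⁵ J.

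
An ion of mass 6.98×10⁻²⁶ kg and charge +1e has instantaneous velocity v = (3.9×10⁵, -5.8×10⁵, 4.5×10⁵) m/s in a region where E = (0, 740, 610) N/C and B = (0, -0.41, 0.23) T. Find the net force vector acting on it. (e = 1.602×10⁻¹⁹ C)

F ≈ (8.19×10⁻¹⁵, -1.43×10⁻¹⁴, -2.55×10⁻¹⁴) N

v×B = (5.11×10⁴, -8.97×10⁴, -1.60×10⁵) N/C.
E + v×B = (5.11×10⁴, -8.90×10⁴, -1.59×10⁵) N/C.
F = q(E + v×B) = (1.602×10⁻¹⁹ C)·(5.11×10⁴, -8.90×10⁴, -1.59×10⁵) = (8.19×10⁻¹⁵, -1.43×10⁻¹⁴, -2.55×10⁻¹⁴) N.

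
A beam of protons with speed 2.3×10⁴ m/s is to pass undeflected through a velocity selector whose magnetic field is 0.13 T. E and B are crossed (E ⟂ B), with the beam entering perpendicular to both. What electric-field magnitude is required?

E = 3000 V/m

For straight-line motion qE = qvB, so E = vB.
E = 2.3×10⁴ × 0.13 = 3000 V/m.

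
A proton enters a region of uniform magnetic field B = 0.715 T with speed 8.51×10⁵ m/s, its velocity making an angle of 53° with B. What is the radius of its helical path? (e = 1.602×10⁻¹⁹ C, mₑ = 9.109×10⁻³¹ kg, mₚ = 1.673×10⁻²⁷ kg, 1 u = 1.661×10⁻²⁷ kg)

r ≈ 9.93×10⁻³ m

v⊥ = v sinθ = 8.51×10⁵·sin53° ≈ 6.796×10⁵ m/s.
r = m v⊥/(|q|B) = (1.673×10⁻²⁷)(6.796×10⁵)/((1.602×10⁻¹⁹)(0.715)) ≈ 9.93×10⁻³ m.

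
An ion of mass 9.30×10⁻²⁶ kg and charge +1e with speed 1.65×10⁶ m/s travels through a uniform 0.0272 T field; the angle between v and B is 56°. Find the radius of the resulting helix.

r ≈ 29.2 m

v⊥ = v sinθ = 1.65×10⁶·sin56° ≈ 1.368×10⁶ m/s.
r = m v⊥/(|q|B) = (9.30×10⁻²⁶)(1.368×10⁶)/((1.602×10⁻¹⁹)(0.0272)) ≈ 29.2 m.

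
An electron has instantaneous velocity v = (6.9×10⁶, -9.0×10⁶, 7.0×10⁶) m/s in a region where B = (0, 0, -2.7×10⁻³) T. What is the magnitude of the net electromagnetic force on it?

v×B = (2.43×10⁴, 1.86×10⁴, 0) N/C.
F = q v×B = (−1.602×10⁻¹⁹ C)·(2.43×10⁴, 1.86×10⁴, 0) = (-3.89×10⁻¹⁵, -2.98×10⁻¹⁵, 0) N.
|F| = 4.91×10⁻¹⁵ N.

|F| ≈ 4.91×10⁻¹⁵ N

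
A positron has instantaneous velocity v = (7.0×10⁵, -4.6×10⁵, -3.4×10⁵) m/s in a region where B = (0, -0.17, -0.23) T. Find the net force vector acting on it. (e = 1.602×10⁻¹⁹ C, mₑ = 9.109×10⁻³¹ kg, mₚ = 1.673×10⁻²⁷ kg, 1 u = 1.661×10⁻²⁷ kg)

F ≈ (7.69×10⁻¹⁵, 2.58×10⁻¹⁴, -1.91×10⁻¹⁴) N

v×B = (4.80×10⁴, 1.61×10⁵, -1.19×10⁵) N/C.
F = q v×B = (1.602×10⁻¹⁹ C)·(4.80×10⁴, 1.61×10⁵, -1.19×10⁵) = (7.69×10⁻¹⁵, 2.58×10⁻¹⁴, -1.91×10⁻¹⁴) N.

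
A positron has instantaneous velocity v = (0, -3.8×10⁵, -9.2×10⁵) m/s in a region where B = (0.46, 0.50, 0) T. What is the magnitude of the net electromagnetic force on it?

|F| ≈ 1.04×10⁻¹³ N

v×B = (4.60×10⁵, -4.23×10⁵, 1.75×10⁵) N/C.
F = q v×B = (1.602×10⁻¹⁹ C)·(4.60×10⁵, -4.23×10⁵, 1.75×10⁵) = (7.37×10⁻¹⁴, -6.78×10⁻¹⁴, 2.80×10⁻¹⁴) N.
|F| = 1.04×10⁻¹³ N.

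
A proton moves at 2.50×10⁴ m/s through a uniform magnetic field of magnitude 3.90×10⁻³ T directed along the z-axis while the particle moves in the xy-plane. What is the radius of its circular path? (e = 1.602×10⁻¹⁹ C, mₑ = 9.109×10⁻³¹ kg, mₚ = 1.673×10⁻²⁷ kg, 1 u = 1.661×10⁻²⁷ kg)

The magnetic force provides the centripetal force: |q|vB = mv²/r.
r = mv/(|q|B) = (1.673×10⁻²⁷)(2.50×10⁴)/((1.602×10⁻¹⁹)(3.90×10⁻³)) ≈ 0.0669 m.

r ≈ 0.0669 m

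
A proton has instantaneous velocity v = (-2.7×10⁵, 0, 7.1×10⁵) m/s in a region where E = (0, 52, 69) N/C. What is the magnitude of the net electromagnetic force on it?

|F| ≈ 1.38×10⁻¹⁷ N

Only an electric field acts, so F = qE = (1.602×10⁻¹⁹ C)·(0, 52.0, 69.0) = (0, 8.33×10⁻¹⁸, 1.11×10⁻¹⁷) N.
|F| = 1.38×10⁻¹⁷ N.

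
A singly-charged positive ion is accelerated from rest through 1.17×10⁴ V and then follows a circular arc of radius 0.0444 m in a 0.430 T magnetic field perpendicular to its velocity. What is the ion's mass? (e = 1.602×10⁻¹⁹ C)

m ≈ 2.50×10⁻²⁷ kg

Combine |q|V = ½mv² and r = mv/(|q|B): eliminate v to get m = qB²r²/(2V).
m = (1.602×10⁻¹⁹)(0.430)²(0.0444)²/(2·1.17×10⁴) ≈ 2.50×10⁻²⁷ kg.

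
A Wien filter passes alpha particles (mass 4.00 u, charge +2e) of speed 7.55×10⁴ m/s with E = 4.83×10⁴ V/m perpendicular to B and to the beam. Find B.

Balance of forces in the selector: qE = qvB ⇒ B = E/v.
B = 4.83×10⁴/7.55×10⁴ = 0.640 T.

B = 0.640 T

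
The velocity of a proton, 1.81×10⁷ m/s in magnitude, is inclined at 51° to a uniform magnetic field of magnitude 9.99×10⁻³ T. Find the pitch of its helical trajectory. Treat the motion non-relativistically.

p ≈ 74.8 m

v∥ = v cosθ = 1.81×10⁷·cos51° ≈ 1.139×10⁷ m/s.
T = 2πm/(|q|B) = 2π(1.673×10⁻²⁷)/((1.602×10⁻¹⁹)(9.99×10⁻³)) ≈ 6.568×10⁻⁶ s.
pitch = v∥ T = (1.139×10⁷)(6.568×10⁻⁶) ≈ 74.8 m.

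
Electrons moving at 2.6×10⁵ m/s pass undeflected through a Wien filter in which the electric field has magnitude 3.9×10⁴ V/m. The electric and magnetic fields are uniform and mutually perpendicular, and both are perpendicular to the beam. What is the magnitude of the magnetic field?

Balance of forces in the selector: qE = qvB ⇒ B = E/v.
B = 3.9×10⁴/2.6×10⁵ = 0.15 T.

B = 0.15 T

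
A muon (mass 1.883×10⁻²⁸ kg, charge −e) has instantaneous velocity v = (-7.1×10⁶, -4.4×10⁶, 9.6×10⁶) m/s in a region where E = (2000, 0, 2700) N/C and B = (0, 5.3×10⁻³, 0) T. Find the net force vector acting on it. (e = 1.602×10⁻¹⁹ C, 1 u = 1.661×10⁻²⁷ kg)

v×B = (-5.09×10⁴, 0, -3.76×10⁴) N/C.
E + v×B = (-4.89×10⁴, 0, -3.49×10⁴) N/C.
F = q(E + v×B) = (−1.602×10⁻¹⁹ C)·(-4.89×10⁴, 0, -3.49×10⁴) = (7.83×10⁻¹⁵, 0, 5.60×10⁻¹⁵) N.

F ≈ (7.83×10⁻¹⁵, 0, 5.60×10⁻¹⁵) N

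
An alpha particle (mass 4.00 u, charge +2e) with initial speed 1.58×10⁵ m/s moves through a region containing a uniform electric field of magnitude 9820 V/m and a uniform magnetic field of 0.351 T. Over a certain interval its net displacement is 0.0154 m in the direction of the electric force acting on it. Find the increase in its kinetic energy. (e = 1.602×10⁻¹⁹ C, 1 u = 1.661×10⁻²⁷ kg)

ΔKE ≈ 4.85×10⁻¹⁷ J

The magnetic force is always ⟂ v and does no work; only the electric force changes KE.
ΔKE = F_E · d = |q|E d = (3.204×10⁻¹⁹)(9820)(0.0154) ≈ 4.85×10⁻¹⁷ J.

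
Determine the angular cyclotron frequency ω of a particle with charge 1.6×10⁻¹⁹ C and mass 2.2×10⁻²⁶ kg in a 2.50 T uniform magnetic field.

ω ≈ 1.82×10⁷ rad/s

ω = |q|B/m.
ω = (1.6×10⁻¹⁹)(2.50)/2.2×10⁻²⁶ ≈ 1.82×10⁷ rad/s.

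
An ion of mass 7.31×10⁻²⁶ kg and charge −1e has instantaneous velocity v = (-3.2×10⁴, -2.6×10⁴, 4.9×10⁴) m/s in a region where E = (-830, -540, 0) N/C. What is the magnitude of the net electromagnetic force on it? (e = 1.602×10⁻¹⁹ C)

Only an electric field acts, so F = qE = (−1.602×10⁻¹⁹ C)·(-830, -540, 0) = (1.33×10⁻¹⁶, 8.65×10⁻¹⁷, 0) N.
|F| = 1.59×10⁻¹⁶ N.

|F| ≈ 1.59×10⁻¹⁶ N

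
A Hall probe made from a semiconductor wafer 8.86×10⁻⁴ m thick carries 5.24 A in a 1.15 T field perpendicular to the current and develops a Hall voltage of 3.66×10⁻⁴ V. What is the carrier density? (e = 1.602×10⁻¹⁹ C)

From V_H = IB/(n e t), n = IB/(V_H e t).
n = (5.24)(1.15)/((3.66×10⁻⁴)(1.602×10⁻¹⁹)(8.86×10⁻⁴)) ≈ 1.16×10²⁶ m⁻³.

n ≈ 1.16×10²⁶ m⁻³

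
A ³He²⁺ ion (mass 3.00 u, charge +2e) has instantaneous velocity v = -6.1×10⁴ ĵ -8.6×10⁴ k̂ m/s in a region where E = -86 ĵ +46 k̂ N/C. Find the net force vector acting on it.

Only an electric field acts, so F = qE = (3.204×10⁻¹⁹ C)·(0, -86.0, 46.0) = (0, -2.76×10⁻¹⁷, 1.47×10⁻¹⁷) N.

F ≈ (0, -2.76×10⁻¹⁷, 1.47×10⁻¹⁷) N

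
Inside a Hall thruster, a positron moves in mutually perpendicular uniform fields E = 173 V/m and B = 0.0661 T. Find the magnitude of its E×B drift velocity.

In crossed fields the guiding centre drifts at v_d = |E×B|/B² = E/B, independent of charge and mass.
v_d = 173/0.0661 = 2620 m/s.

v_d ≈ 2620 m/s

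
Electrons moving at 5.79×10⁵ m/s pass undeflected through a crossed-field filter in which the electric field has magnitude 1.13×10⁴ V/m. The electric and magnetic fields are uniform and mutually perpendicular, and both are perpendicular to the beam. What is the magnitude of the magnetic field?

B = 0.0195 T

Balance of forces in the selector: qE = qvB ⇒ B = E/v.
B = 1.13×10⁴/5.79×10⁵ = 0.0195 T.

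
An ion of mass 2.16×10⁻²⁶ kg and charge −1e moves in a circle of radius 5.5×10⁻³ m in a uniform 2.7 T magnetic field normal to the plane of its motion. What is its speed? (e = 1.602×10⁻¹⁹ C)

From |q|vB = mv²/r, v = |q|Br/m.
v = (1.602×10⁻¹⁹)(2.7)(5.5×10⁻³)/2.16×10⁻²⁶ ≈ 1.1×10⁵ m/s.

v ≈ 1.1×10⁵ m/s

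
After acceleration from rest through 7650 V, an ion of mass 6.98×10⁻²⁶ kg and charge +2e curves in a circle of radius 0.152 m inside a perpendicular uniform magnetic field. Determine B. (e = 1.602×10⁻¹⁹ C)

v = √(2|q|V/m) = √(2·3.204×10⁻¹⁹·7650/6.98×10⁻²⁶) ≈ 2.650×10⁵ m/s.
B = mv/(|q|r) = (6.98×10⁻²⁶)(2.650×10⁵)/((3.204×10⁻¹⁹)(0.152)) ≈ 0.380 T.

B ≈ 0.380 T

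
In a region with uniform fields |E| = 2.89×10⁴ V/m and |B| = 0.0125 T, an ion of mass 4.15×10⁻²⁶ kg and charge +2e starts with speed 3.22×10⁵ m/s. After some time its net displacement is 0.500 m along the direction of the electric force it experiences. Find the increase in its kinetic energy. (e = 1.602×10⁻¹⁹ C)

ΔKE ≈ 4.63×10⁻¹⁵ J

The magnetic force is always ⟂ v and does no work; only the electric force changes KE.
ΔKE = F_E · d = |q|E d = (3.204×10⁻¹⁹)(2.89×10⁴)(0.500) ≈ 4.63×10⁻¹⁵ J.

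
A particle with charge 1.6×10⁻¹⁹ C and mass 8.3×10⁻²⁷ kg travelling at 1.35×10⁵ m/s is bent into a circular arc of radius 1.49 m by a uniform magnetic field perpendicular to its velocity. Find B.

B ≈ 4.70×10⁻³ T

From |q|vB = mv²/r, B = mv/(|q|r).
B = (8.3×10⁻²⁷)(1.35×10⁵)/((1.6×10⁻¹⁹)(1.49)) ≈ 4.70×10⁻³ T.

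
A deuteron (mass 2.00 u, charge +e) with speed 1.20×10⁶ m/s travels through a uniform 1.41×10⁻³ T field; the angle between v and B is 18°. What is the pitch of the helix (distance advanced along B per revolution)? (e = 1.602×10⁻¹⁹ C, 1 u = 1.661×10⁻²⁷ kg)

v∥ = v cosθ = 1.20×10⁶·cos18° ≈ 1.141×10⁶ m/s.
T = 2πm/(|q|B) = 2π(3.322×10⁻²⁷)/((1.602×10⁻¹⁹)(1.41×10⁻³)) ≈ 9.241×10⁻⁵ s.
pitch = v∥ T = (1.141×10⁶)(9.241×10⁻⁵) ≈ 105 m.

p ≈ 105 m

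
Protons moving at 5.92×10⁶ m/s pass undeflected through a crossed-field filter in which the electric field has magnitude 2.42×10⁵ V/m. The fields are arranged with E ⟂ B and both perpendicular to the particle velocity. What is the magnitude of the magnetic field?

Balance of forces in the selector: qE = qvB ⇒ B = E/v.
B = 2.42×10⁵/5.92×10⁶ = 0.0409 T.

B = 0.0409 T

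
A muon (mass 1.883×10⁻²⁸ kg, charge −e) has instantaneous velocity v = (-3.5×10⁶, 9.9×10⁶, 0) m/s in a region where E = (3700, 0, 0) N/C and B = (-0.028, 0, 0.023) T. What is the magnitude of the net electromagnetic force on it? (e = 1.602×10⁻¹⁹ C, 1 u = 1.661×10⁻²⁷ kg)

v×B = (2.28×10⁵, 8.05×10⁴, 2.77×10⁵) N/C.
E + v×B = (2.31×10⁵, 8.05×10⁴, 2.77×10⁵) N/C.
F = q(E + v×B) = (−1.602×10⁻¹⁹ C)·(2.31×10⁵, 8.05×10⁴, 2.77×10⁵) = (-3.71×10⁻¹⁴, -1.29×10⁻¹⁴, -4.44×10⁻¹⁴) N.
|F| = 5.93×10⁻¹⁴ N.

|F| ≈ 5.93×10⁻¹⁴ N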